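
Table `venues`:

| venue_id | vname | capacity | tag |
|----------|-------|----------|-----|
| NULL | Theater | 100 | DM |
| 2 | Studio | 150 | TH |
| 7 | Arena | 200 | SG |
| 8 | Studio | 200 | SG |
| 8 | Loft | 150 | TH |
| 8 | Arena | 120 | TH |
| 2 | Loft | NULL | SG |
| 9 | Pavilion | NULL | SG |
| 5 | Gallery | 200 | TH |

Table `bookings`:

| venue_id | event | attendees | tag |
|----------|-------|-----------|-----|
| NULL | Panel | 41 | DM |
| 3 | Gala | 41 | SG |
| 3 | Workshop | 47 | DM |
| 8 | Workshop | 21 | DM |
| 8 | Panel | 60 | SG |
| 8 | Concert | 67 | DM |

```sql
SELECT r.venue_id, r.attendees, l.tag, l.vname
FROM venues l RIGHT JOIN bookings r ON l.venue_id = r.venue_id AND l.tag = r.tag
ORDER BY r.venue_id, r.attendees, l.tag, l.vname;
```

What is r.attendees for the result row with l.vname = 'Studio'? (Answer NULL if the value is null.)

RIGHT JOIN keeps every row from `bookings`; unmatched rows get NULL for `venues`'s columns.
Matching on l.venue_id = r.venue_id AND l.tag = r.tag. A NULL in a compared column never satisfies the condition.
- l row (venue_id=NULL, tag=DM): no match.
- l row (venue_id=2, tag=TH): no match.
- l row (venue_id=7, tag=SG): no match.
- l row (venue_id=8, tag=SG): matches 1 r row(s) → 1 output row(s).
- l row (venue_id=8, tag=TH): no match.
- l row (venue_id=8, tag=TH): no match.
- l row (venue_id=2, tag=SG): no match.
- l row (venue_id=9, tag=SG): no match.
- l row (venue_id=5, tag=TH): no match.
- 5 row(s) from r found no l partner → padded with NULL.

60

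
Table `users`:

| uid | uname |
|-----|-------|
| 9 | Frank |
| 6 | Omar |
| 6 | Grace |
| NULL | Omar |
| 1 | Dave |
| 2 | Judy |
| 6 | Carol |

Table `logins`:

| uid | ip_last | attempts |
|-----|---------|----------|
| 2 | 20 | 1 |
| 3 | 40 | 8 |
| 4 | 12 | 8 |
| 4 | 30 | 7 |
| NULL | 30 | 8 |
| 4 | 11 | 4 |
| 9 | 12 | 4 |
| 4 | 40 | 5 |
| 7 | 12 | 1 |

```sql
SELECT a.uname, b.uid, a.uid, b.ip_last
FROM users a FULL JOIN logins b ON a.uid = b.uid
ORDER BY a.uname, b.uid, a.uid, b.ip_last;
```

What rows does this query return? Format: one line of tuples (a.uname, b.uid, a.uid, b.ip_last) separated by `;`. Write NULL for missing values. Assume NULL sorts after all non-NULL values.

(Carol, NULL, 6, NULL); (Dave, NULL, 1, NULL); (Frank, 9, 9, 12); (Grace, NULL, 6, NULL); (Judy, 2, 2, 20); (Omar, NULL, 6, NULL); (Omar, NULL, NULL, NULL); (NULL, 3, NULL, 40); (NULL, 4, NULL, 11); (NULL, 4, NULL, 12); (NULL, 4, NULL, 30); (NULL, 4, NULL, 40); (NULL, 7, NULL, 12); (NULL, NULL, NULL, 30)

FULL OUTER JOIN keeps every row from both sides; unmatched rows get NULL for the other side's columns.
Matching on a.uid = b.uid. A NULL in a compared column never satisfies the condition.
Matched pairs: 2; unmatched a rows kept: 5; unmatched b rows kept: 7.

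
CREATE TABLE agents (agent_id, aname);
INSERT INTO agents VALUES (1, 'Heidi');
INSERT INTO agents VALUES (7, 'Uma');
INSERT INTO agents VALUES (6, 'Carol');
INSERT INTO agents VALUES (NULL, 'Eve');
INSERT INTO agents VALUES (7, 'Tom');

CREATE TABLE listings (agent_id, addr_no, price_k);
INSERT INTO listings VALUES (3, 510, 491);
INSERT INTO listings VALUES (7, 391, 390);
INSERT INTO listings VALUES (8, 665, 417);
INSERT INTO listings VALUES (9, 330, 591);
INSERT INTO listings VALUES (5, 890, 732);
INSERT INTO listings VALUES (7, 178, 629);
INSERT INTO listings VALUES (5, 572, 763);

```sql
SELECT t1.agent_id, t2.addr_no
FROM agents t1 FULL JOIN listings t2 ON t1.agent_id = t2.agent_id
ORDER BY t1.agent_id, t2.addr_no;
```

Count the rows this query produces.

FULL OUTER JOIN keeps every row from both sides; unmatched rows get NULL for the other side's columns.
Matching on t1.agent_id = t2.agent_id. A NULL in a compared column never satisfies the condition.
- agent_id=1: no t2 row matches, row kept with t2 columns NULL.
- agent_id=7: 2 matching t2 row(s), so 2 row(s) emitted.
- agent_id=6: no t2 row matches, row kept with t2 columns NULL.
- agent_id=NULL: no t2 row matches, row kept with t2 columns NULL.
- agent_id=7: 2 matching t2 row(s), so 2 row(s) emitted.
- 5 t2 row(s) had no t1 match → kept, t1 columns NULL.
Total: 4 matched + 8 padded = 12 rows.

12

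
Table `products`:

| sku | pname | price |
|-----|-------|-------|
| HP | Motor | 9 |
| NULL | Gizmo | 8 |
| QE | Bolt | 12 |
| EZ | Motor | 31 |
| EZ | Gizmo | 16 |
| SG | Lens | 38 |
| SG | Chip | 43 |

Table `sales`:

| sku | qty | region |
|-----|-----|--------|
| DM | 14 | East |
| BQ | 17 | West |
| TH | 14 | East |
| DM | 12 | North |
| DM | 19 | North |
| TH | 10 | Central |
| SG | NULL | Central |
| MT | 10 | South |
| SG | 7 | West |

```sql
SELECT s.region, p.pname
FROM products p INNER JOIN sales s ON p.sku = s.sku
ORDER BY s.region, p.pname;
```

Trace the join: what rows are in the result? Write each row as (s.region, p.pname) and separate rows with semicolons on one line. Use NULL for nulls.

(Central, Chip); (Central, Lens); (West, Chip); (West, Lens)

INNER JOIN keeps only pairs where the ON condition holds.
Matching on p.sku = s.sku. A NULL in a compared column never satisfies the condition.
- p row (sku=HP): no match → dropped.
- p row (sku=NULL): no match → dropped.
- p row (sku=QE): no match → dropped.
- p row (sku=EZ): no match → dropped.
- p row (sku=EZ): no match → dropped.
- p row (sku=SG): matches 2 s row(s) → 2 output row(s).
- p row (sku=SG): matches 2 s row(s) → 2 output row(s).
After projecting and ordering:
s.region | p.pname
Central | Chip
Central | Lens
West | Chip
West | Lens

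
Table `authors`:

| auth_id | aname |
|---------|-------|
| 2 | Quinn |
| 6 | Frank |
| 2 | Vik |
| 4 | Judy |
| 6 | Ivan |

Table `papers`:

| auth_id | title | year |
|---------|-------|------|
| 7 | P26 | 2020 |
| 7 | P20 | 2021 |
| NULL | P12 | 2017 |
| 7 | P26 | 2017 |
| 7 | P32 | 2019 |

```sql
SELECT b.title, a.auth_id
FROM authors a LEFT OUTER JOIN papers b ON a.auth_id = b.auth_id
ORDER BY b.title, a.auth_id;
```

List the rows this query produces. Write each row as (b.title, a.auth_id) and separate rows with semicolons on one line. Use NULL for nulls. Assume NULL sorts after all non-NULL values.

(NULL, 2); (NULL, 2); (NULL, 4); (NULL, 6); (NULL, 6)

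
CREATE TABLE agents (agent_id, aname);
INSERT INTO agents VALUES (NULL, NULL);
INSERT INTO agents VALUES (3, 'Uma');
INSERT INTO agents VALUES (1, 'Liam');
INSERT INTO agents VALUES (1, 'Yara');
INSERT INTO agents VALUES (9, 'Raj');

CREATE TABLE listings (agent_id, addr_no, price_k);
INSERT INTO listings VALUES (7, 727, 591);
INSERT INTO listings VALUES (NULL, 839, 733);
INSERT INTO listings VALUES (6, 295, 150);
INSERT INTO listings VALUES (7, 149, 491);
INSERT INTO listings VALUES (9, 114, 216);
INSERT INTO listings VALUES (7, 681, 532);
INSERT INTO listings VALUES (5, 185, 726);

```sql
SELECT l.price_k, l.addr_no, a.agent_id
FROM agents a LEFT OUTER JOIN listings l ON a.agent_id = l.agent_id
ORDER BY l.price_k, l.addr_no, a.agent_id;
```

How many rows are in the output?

5

LEFT JOIN keeps every row from `agents`; unmatched rows get NULL for `listings`'s columns.
Matching on a.agent_id = l.agent_id. A NULL in a compared column never satisfies the condition.
- a[0] agent_id=NULL → no match; kept with NULLs on the l side.
- a[1] agent_id=3 → no match; kept with NULLs on the l side.
- a[2] agent_id=1 → no match; kept with NULLs on the l side.
- a[3] agent_id=1 → no match; kept with NULLs on the l side.
- a[4] agent_id=9 → 1 match(es) in l → 1 row(s).
Total: 1 matched + 4 padded = 5 rows.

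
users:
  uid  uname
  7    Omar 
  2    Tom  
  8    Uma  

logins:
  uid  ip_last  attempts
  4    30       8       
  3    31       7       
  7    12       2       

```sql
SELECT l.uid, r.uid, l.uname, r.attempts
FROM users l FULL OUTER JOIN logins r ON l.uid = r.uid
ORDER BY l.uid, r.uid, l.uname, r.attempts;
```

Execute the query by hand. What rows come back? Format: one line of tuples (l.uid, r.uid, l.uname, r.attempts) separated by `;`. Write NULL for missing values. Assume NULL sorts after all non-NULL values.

FULL OUTER JOIN keeps every row from both sides; unmatched rows get NULL for the other side's columns.
Matching on l.uid = r.uid.
Matched pairs: 1; unmatched l rows kept: 2; unmatched r rows kept: 2.

(2, NULL, Tom, NULL); (7, 7, Omar, 2); (8, NULL, Uma, NULL); (NULL, 3, NULL, 7); (NULL, 4, NULL, 8)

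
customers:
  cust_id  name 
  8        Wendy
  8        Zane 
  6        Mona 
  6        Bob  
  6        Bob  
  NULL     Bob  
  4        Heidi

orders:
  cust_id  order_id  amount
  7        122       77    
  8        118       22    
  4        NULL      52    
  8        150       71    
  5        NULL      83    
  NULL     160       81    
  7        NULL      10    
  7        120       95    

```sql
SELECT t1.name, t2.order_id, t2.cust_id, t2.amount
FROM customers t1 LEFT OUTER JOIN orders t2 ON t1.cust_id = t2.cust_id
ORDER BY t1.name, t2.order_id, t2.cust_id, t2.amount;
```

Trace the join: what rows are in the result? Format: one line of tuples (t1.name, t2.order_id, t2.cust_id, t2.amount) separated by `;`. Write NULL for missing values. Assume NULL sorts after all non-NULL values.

LEFT JOIN keeps every row from `customers`; unmatched rows get NULL for `orders`'s columns.
Matching on t1.cust_id = t2.cust_id. A NULL in a compared column never satisfies the condition.
Matched pairs: 5; unmatched t1 rows kept: 4.

(Bob, NULL, NULL, NULL); (Bob, NULL, NULL, NULL); (Bob, NULL, NULL, NULL); (Heidi, NULL, 4, 52); (Mona, NULL, NULL, NULL); (Wendy, 118, 8, 22); (Wendy, 150, 8, 71); (Zane, 118, 8, 22); (Zane, 150, 8, 71)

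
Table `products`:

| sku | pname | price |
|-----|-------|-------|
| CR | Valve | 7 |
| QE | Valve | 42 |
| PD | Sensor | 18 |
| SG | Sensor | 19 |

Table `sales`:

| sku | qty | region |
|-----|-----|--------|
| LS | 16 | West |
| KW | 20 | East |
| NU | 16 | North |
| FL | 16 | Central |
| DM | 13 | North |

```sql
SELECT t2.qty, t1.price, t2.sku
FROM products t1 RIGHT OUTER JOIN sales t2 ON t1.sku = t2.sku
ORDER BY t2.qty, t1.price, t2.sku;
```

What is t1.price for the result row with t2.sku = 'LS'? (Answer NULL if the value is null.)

RIGHT JOIN keeps every row from `sales`; unmatched rows get NULL for `products`'s columns.
Matching on t1.sku = t2.sku.
- t1 (sku=CR) has no partner in t2.
- t1 (sku=QE) has no partner in t2.
- t1 (sku=PD) has no partner in t2.
- t1 (sku=SG) has no partner in t2.
- 5 t2 row(s) had no t1 match → kept, t1 columns NULL.

NULL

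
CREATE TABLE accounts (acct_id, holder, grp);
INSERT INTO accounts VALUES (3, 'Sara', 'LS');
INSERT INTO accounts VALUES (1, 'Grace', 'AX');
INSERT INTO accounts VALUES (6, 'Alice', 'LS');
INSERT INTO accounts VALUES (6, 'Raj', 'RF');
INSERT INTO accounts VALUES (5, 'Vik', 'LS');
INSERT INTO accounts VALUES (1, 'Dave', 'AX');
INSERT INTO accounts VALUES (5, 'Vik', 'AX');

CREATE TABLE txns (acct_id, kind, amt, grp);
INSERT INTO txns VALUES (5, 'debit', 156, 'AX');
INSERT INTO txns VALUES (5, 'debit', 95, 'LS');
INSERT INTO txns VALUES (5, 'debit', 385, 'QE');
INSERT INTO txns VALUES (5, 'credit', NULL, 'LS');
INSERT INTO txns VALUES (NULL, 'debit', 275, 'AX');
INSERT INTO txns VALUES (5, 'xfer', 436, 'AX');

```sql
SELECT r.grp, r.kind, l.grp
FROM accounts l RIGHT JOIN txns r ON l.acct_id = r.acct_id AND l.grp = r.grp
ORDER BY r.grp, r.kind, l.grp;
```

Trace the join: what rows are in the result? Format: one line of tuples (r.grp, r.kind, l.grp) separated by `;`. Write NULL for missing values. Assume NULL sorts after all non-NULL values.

(AX, debit, AX); (AX, debit, NULL); (AX, xfer, AX); (LS, credit, LS); (LS, debit, LS); (QE, debit, NULL)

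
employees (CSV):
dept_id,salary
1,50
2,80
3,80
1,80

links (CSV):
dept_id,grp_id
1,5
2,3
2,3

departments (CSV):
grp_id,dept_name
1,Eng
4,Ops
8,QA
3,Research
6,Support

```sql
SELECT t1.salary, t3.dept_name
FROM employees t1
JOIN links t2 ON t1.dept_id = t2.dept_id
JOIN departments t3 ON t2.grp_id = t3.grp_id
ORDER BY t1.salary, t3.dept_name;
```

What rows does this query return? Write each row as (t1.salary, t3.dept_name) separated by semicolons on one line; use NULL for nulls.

(80, Research); (80, Research)

Step 1 — t1 INNER JOIN t2 on dept_id → 4 row(s).
Then INNER JOIN `departments t3` on grp_id: keep only rows whose t2.grp_id appears in t3.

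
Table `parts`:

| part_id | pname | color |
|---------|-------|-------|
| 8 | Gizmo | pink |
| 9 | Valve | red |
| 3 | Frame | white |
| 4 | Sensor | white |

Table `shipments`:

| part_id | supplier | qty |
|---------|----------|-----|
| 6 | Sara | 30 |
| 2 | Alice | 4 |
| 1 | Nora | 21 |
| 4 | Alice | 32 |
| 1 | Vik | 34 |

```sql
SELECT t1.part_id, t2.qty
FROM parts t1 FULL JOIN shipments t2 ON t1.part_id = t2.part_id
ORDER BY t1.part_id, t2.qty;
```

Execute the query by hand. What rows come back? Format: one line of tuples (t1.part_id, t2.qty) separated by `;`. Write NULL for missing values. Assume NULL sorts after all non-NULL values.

(3, NULL); (4, 32); (8, NULL); (9, NULL); (NULL, 4); (NULL, 21); (NULL, 30); (NULL, 34)

FULL OUTER JOIN keeps every row from both sides; unmatched rows get NULL for the other side's columns.
Matching on t1.part_id = t2.part_id.
Matched pairs: 1; unmatched t1 rows kept: 3; unmatched t2 rows kept: 4.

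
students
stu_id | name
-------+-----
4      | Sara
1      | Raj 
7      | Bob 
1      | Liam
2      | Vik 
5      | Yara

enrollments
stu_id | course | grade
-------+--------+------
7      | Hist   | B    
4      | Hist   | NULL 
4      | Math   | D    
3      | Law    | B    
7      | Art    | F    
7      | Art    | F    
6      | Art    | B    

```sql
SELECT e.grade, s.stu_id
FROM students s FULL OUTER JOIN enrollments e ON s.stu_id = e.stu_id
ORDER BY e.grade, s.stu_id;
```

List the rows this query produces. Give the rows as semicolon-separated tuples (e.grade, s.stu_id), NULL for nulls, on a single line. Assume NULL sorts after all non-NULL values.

(B, 7); (B, NULL); (B, NULL); (D, 4); (F, 7); (F, 7); (NULL, 1); (NULL, 1); (NULL, 2); (NULL, 4); (NULL, 5)

FULL OUTER JOIN keeps every row from both sides; unmatched rows get NULL for the other side's columns.
Matching on s.stu_id = e.stu_id.
- s row (stu_id=4): matches 2 e row(s) → 2 output row(s).
- s row (stu_id=1): no match → kept, e columns NULL.
- s row (stu_id=7): matches 3 e row(s) → 3 output row(s).
- s row (stu_id=1): no match → kept, e columns NULL.
- s row (stu_id=2): no match → kept, e columns NULL.
- s row (stu_id=5): no match → kept, e columns NULL.
- plus 2 unmatched e row(s), each kept with NULL s columns.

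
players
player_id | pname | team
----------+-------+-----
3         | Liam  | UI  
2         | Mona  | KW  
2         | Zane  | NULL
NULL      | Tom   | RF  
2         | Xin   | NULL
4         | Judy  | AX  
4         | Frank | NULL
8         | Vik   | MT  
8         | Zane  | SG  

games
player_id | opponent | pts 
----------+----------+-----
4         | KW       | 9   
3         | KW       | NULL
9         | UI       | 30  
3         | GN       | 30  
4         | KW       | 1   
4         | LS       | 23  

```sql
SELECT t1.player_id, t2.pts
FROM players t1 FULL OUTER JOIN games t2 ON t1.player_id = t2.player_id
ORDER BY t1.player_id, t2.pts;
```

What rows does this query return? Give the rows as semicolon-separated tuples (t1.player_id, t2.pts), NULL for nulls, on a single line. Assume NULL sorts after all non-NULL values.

(2, NULL); (2, NULL); (2, NULL); (3, 30); (3, NULL); (4, 1); (4, 1); (4, 9); (4, 9); (4, 23); (4, 23); (8, NULL); (8, NULL); (NULL, 30); (NULL, NULL)

FULL OUTER JOIN keeps every row from both sides; unmatched rows get NULL for the other side's columns.
Matching on t1.player_id = t2.player_id. A NULL in a compared column never satisfies the condition.
Matched pairs: 8; unmatched t1 rows kept: 6; unmatched t2 rows kept: 1.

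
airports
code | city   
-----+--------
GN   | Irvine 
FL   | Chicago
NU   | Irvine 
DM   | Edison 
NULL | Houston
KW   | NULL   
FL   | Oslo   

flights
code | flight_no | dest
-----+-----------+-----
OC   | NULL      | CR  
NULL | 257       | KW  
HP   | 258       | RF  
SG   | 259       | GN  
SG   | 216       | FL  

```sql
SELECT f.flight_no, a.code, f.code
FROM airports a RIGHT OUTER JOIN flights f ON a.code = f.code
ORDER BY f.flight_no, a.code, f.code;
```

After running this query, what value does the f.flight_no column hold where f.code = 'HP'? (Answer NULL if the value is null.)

RIGHT JOIN keeps every row from `flights`; unmatched rows get NULL for `airports`'s columns.
Matching on a.code = f.code. A NULL in a compared column never satisfies the condition.
- a row (code=GN): no match.
- a row (code=FL): no match.
- a row (code=NU): no match.
- a row (code=DM): no match.
- a row (code=NULL): no match.
- a row (code=KW): no match.
- a row (code=FL): no match.
- 5 row(s) from f found no a partner → padded with NULL.

258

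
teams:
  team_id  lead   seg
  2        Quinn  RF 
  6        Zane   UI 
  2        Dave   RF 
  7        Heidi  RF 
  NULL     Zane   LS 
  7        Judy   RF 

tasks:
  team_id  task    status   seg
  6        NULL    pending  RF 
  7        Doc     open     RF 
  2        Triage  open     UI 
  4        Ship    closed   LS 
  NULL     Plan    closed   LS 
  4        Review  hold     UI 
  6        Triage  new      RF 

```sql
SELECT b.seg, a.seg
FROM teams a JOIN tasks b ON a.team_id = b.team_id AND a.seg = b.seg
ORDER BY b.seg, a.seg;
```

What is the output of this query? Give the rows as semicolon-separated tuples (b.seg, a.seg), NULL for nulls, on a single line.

INNER JOIN keeps only pairs where the ON condition holds.
Matching on a.team_id = b.team_id AND a.seg = b.seg. A NULL in a compared column never satisfies the condition.
- team_id=2, seg=RF: no matching b row, dropped.
- team_id=6, seg=UI: no matching b row, dropped.
- team_id=2, seg=RF: no matching b row, dropped.
- team_id=7, seg=RF: 1 matching b row(s), so 1 row(s) emitted.
- team_id=NULL, seg=LS: no matching b row, dropped.
- team_id=7, seg=RF: 1 matching b row(s), so 1 row(s) emitted.
After projecting and ordering:
b.seg | a.seg
RF | RF
RF | RF

(RF, RF); (RF, RF)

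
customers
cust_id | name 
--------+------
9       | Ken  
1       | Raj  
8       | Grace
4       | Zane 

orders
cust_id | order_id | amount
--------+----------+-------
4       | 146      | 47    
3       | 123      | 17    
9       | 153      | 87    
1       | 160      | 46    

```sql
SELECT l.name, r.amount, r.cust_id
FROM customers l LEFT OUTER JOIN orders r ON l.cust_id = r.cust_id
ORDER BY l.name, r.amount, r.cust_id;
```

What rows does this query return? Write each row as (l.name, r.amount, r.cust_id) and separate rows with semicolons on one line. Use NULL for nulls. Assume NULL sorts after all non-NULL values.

(Grace, NULL, NULL); (Ken, 87, 9); (Raj, 46, 1); (Zane, 47, 4)

LEFT JOIN keeps every row from `customers`; unmatched rows get NULL for `orders`'s columns.
Matching on l.cust_id = r.cust_id.
- l[0] cust_id=9 → 1 match(es) in r → 1 row(s).
- l[1] cust_id=1 → 1 match(es) in r → 1 row(s).
- l[2] cust_id=8 → no match; kept with NULLs on the r side.
- l[3] cust_id=4 → 1 match(es) in r → 1 row(s).
After projecting and ordering:
l.name | r.amount | r.cust_id
Grace | NULL | NULL
Ken | 87 | 9
Raj | 46 | 1
Zane | 47 | 4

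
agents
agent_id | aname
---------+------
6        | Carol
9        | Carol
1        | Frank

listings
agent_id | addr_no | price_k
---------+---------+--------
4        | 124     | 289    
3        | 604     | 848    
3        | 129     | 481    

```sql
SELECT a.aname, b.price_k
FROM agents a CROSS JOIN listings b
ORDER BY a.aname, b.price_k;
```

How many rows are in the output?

9

CROSS JOIN pairs every row of `agents` with every row of `listings`: 3 × 3 = 9 rows.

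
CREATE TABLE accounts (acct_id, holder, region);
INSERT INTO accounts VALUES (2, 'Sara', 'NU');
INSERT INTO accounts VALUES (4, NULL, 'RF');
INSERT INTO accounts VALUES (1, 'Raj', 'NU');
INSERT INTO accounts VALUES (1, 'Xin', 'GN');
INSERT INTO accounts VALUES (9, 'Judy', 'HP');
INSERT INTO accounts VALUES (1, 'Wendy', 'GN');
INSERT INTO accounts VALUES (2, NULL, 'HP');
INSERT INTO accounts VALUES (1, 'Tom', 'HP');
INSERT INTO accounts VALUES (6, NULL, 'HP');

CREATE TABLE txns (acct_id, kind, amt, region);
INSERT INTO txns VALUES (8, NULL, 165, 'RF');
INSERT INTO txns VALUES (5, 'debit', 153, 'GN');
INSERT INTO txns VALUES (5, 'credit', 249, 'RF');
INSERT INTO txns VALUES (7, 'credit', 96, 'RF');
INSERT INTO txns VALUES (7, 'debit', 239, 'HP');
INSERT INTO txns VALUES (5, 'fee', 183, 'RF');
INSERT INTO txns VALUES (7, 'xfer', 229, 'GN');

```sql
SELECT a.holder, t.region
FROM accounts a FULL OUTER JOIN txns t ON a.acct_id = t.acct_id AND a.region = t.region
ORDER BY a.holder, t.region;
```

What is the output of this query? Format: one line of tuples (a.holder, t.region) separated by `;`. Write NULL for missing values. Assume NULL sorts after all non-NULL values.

(Judy, NULL); (Raj, NULL); (Sara, NULL); (Tom, NULL); (Wendy, NULL); (Xin, NULL); (NULL, GN); (NULL, GN); (NULL, HP); (NULL, RF); (NULL, RF); (NULL, RF); (NULL, RF); (NULL, NULL); (NULL, NULL); (NULL, NULL)

FULL OUTER JOIN keeps every row from both sides; unmatched rows get NULL for the other side's columns.
Matching on a.acct_id = t.acct_id AND a.region = t.region.
- a[0] acct_id=2, region=NU → no match; kept with NULLs on the t side.
- a[1] acct_id=4, region=RF → no match; kept with NULLs on the t side.
- a[2] acct_id=1, region=NU → no match; kept with NULLs on the t side.
- a[3] acct_id=1, region=GN → no match; kept with NULLs on the t side.
- a[4] acct_id=9, region=HP → no match; kept with NULLs on the t side.
- a[5] acct_id=1, region=GN → no match; kept with NULLs on the t side.
- a[6] acct_id=2, region=HP → no match; kept with NULLs on the t side.
- a[7] acct_id=1, region=HP → no match; kept with NULLs on the t side.
- a[8] acct_id=6, region=HP → no match; kept with NULLs on the t side.
- 7 t row(s) had no a match → kept, a columns NULL.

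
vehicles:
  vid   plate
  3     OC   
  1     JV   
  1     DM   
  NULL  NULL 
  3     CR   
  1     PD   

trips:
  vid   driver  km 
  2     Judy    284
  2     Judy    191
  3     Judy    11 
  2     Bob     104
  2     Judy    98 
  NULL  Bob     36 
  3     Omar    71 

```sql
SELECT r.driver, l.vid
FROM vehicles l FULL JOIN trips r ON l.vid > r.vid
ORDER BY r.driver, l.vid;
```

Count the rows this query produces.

FULL OUTER JOIN keeps every row from both sides; unmatched rows get NULL for the other side's columns.
Matching on l.vid > r.vid. A NULL in a compared column never satisfies the condition.
- l row (vid=3): matches 4 r row(s) → 4 output row(s).
- l row (vid=1): no match → kept, r columns NULL.
- l row (vid=1): no match → kept, r columns NULL.
- l row (vid=NULL): no match → kept, r columns NULL.
- l row (vid=3): matches 4 r row(s) → 4 output row(s).
- l row (vid=1): no match → kept, r columns NULL.
- 3 row(s) from r found no l partner → padded with NULL.
Total: 8 matched + 7 padded = 15 rows.

15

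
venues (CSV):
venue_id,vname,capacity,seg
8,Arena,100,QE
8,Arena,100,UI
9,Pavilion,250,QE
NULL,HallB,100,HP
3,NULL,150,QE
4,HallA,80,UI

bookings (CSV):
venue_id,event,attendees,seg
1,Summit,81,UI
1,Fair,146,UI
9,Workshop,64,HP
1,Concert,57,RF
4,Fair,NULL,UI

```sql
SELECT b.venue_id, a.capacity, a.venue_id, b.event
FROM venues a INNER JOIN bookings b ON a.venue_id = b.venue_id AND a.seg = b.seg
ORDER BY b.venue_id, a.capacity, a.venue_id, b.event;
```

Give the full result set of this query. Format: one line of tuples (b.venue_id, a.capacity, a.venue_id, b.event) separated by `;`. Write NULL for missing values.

(4, 80, 4, Fair)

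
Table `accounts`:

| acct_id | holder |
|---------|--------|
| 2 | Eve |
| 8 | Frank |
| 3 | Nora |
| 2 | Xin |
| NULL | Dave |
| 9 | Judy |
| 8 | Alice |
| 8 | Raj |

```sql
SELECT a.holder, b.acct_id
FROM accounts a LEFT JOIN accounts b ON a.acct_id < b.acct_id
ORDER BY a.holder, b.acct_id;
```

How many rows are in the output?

LEFT JOIN keeps every row from `accounts a`; unmatched rows get NULL for `accounts b`'s columns.
Matching on a.acct_id < b.acct_id. A NULL in a compared column never satisfies the condition.
- a (acct_id=2) pairs with 5 row(s) of b.
- a (acct_id=8) pairs with 1 row(s) of b.
- a (acct_id=3) pairs with 4 row(s) of b.
- a (acct_id=2) pairs with 5 row(s) of b.
- a (acct_id=NULL) has no partner → padded with NULL.
- a (acct_id=9) has no partner → padded with NULL.
- a (acct_id=8) pairs with 1 row(s) of b.
- a (acct_id=8) pairs with 1 row(s) of b.
Total: 17 matched + 2 padded = 19 rows.

19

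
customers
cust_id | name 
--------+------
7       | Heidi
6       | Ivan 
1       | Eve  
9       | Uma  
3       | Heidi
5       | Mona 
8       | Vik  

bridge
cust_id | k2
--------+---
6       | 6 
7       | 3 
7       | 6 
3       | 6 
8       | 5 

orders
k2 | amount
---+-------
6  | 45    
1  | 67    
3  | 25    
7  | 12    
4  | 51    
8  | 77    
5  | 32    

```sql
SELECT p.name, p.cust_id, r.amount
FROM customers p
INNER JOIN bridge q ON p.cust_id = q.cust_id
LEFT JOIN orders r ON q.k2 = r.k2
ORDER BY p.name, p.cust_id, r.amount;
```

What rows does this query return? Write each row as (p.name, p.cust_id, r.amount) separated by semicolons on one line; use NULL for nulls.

Evaluate left to right. First `customers p INNER JOIN bridge q` on cust_id: 5 row(s).
Then LEFT JOIN `orders r` on k2: each of those 5 rows is kept; rows whose q.k2 has no match in r get NULL for r's columns.

(Heidi, 3, 45); (Heidi, 7, 25); (Heidi, 7, 45); (Ivan, 6, 45); (Vik, 8, 32)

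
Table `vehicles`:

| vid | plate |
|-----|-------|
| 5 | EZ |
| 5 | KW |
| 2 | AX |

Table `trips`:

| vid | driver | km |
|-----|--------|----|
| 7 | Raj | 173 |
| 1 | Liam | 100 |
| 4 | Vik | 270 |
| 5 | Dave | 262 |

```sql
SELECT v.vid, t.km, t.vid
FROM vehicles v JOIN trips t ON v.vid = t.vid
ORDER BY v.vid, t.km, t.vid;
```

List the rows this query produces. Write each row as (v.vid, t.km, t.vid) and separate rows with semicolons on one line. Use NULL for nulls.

INNER JOIN keeps only pairs where the ON condition holds.
Matching on v.vid = t.vid.
- v (vid=5) pairs with 1 row(s) of t.
- v (vid=5) pairs with 1 row(s) of t.
- v (vid=2) has no partner → excluded.
After projecting and ordering:
v.vid | t.km | t.vid
5 | 262 | 5
5 | 262 | 5

(5, 262, 5); (5, 262, 5)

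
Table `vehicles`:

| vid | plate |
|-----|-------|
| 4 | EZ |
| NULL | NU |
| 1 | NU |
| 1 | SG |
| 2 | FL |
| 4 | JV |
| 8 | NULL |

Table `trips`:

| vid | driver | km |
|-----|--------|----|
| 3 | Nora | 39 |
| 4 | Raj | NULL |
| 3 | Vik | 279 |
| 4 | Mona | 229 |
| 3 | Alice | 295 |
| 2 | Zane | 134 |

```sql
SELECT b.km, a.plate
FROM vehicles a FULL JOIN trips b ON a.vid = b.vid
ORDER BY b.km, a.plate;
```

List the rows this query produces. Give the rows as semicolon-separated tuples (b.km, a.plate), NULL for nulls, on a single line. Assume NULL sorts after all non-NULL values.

FULL OUTER JOIN keeps every row from both sides; unmatched rows get NULL for the other side's columns.
Matching on a.vid = b.vid. A NULL in a compared column never satisfies the condition.
Matched pairs: 5; unmatched a rows kept: 4; unmatched b rows kept: 3.

(39, NULL); (134, FL); (229, EZ); (229, JV); (279, NULL); (295, NULL); (NULL, EZ); (NULL, JV); (NULL, NU); (NULL, NU); (NULL, SG); (NULL, NULL)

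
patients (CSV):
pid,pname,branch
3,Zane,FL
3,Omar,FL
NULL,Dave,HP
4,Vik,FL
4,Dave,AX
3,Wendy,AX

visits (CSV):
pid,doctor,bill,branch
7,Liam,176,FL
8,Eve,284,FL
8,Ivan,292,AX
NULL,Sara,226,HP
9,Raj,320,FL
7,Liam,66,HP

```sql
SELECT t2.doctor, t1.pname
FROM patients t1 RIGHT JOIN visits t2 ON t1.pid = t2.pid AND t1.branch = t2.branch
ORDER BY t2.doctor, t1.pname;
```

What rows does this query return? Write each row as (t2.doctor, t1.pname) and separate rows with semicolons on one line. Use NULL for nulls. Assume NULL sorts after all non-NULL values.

(Eve, NULL); (Ivan, NULL); (Liam, NULL); (Liam, NULL); (Raj, NULL); (Sara, NULL)

RIGHT JOIN keeps every row from `visits`; unmatched rows get NULL for `patients`'s columns.
Matching on t1.pid = t2.pid AND t1.branch = t2.branch. A NULL in a compared column never satisfies the condition.
- t1 row (pid=3, branch=FL): no match.
- t1 row (pid=3, branch=FL): no match.
- t1 row (pid=NULL, branch=HP): no match.
- t1 row (pid=4, branch=FL): no match.
- t1 row (pid=4, branch=AX): no match.
- t1 row (pid=3, branch=AX): no match.
- 6 t2 row(s) had no t1 match → kept, t1 columns NULL.
After projecting and ordering:
t2.doctor | t1.pname
Eve | NULL
Ivan | NULL
Liam | NULL
Liam | NULL
Raj | NULL
Sara | NULL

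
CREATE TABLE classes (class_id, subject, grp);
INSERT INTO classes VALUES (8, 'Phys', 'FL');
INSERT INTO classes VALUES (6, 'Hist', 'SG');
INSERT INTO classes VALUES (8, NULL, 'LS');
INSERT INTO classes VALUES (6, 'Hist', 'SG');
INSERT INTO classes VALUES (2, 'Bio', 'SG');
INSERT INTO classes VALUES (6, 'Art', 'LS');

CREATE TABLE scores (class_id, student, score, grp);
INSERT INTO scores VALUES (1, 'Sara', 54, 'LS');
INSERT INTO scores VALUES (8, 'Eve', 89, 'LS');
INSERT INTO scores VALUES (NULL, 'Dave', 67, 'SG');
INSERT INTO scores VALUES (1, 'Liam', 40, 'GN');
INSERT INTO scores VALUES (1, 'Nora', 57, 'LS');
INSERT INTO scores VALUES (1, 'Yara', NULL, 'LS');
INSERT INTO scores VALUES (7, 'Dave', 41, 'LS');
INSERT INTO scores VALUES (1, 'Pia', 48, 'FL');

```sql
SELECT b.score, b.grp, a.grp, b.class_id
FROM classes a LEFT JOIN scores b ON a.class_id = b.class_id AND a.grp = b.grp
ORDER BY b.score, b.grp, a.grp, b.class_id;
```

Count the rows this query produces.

LEFT JOIN keeps every row from `classes`; unmatched rows get NULL for `scores`'s columns.
Matching on a.class_id = b.class_id AND a.grp = b.grp. A NULL in a compared column never satisfies the condition.
- a row (class_id=8, grp=FL): no match → kept, b columns NULL.
- a row (class_id=6, grp=SG): no match → kept, b columns NULL.
- a row (class_id=8, grp=LS): matches 1 b row(s) → 1 output row(s).
- a row (class_id=6, grp=SG): no match → kept, b columns NULL.
- a row (class_id=2, grp=SG): no match → kept, b columns NULL.
- a row (class_id=6, grp=LS): no match → kept, b columns NULL.
Total: 1 matched + 5 padded = 6 rows.

6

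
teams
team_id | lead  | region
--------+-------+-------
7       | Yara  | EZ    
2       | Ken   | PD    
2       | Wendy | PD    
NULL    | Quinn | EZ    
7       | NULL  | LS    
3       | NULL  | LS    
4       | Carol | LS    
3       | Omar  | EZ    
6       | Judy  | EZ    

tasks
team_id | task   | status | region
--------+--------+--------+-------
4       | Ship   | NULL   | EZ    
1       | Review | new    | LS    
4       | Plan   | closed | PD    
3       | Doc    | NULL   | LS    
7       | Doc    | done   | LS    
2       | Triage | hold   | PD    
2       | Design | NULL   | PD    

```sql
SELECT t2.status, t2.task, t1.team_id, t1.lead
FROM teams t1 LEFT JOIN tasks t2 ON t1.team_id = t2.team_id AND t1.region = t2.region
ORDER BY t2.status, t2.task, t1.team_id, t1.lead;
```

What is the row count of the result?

11

LEFT JOIN keeps every row from `teams`; unmatched rows get NULL for `tasks`'s columns.
Matching on t1.team_id = t2.team_id AND t1.region = t2.region. A NULL in a compared column never satisfies the condition.
Matched pairs: 6; unmatched t1 rows kept: 5.
Total: 6 matched + 5 padded = 11 rows.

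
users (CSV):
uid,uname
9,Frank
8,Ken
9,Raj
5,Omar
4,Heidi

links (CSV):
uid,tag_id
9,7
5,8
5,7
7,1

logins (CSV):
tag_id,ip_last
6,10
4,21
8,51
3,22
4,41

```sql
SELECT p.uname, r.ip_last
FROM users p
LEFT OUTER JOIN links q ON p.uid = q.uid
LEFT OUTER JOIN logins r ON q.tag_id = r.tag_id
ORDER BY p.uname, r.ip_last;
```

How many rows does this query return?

6

Step 1 — p LEFT JOIN q on uid → 6 row(s).
Then LEFT JOIN `logins r` on tag_id: each of those 6 rows is kept; rows whose q.tag_id has no match in r get NULL for r's columns.
Result: 6 row(s).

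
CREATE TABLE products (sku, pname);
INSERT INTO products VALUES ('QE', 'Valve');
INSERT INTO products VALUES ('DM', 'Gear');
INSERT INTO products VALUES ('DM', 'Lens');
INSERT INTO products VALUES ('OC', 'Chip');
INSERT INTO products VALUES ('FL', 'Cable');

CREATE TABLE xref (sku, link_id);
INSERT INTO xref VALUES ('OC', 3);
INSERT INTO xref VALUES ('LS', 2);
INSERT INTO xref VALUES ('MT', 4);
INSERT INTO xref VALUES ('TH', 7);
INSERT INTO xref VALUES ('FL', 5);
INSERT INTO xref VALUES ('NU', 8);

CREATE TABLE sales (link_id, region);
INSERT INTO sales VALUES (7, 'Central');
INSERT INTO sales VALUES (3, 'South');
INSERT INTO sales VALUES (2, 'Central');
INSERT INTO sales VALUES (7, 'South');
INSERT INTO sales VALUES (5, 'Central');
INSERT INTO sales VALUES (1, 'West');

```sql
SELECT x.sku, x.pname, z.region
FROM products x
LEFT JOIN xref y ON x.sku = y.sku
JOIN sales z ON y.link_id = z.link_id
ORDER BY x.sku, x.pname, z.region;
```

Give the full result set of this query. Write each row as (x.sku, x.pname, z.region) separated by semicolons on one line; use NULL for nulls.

(FL, Cable, Central); (OC, Chip, South)

Joins associate left-to-right: products LEFT JOIN xref on sku gives 5 intermediate row(s).
Then INNER JOIN `sales z` on link_id: keep only rows whose y.link_id appears in z.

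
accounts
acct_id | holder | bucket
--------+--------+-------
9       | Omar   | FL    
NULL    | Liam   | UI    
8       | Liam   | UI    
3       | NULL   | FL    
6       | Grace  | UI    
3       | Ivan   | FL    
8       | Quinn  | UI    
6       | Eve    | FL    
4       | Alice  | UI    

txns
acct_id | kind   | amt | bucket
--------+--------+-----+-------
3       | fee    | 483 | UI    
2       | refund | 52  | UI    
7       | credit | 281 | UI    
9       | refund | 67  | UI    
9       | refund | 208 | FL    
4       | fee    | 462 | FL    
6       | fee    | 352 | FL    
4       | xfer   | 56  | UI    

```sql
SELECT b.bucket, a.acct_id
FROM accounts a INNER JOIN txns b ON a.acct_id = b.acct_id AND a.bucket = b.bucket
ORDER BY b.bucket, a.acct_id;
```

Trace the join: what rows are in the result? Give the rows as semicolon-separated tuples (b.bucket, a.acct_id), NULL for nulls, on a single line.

INNER JOIN keeps only pairs where the ON condition holds.
Matching on a.acct_id = b.acct_id AND a.bucket = b.bucket. A NULL in a compared column never satisfies the condition.
- a row (acct_id=9, bucket=FL): matches 1 b row(s) → 1 output row(s).
- a row (acct_id=NULL, bucket=UI): no match → dropped.
- a row (acct_id=8, bucket=UI): no match → dropped.
- a row (acct_id=3, bucket=FL): no match → dropped.
- a row (acct_id=6, bucket=UI): no match → dropped.
- a row (acct_id=3, bucket=FL): no match → dropped.
- a row (acct_id=8, bucket=UI): no match → dropped.
- a row (acct_id=6, bucket=FL): matches 1 b row(s) → 1 output row(s).
- a row (acct_id=4, bucket=UI): matches 1 b row(s) → 1 output row(s).
After projecting and ordering:
b.bucket | a.acct_id
FL | 6
FL | 9
UI | 4

(FL, 6); (FL, 9); (UI, 4)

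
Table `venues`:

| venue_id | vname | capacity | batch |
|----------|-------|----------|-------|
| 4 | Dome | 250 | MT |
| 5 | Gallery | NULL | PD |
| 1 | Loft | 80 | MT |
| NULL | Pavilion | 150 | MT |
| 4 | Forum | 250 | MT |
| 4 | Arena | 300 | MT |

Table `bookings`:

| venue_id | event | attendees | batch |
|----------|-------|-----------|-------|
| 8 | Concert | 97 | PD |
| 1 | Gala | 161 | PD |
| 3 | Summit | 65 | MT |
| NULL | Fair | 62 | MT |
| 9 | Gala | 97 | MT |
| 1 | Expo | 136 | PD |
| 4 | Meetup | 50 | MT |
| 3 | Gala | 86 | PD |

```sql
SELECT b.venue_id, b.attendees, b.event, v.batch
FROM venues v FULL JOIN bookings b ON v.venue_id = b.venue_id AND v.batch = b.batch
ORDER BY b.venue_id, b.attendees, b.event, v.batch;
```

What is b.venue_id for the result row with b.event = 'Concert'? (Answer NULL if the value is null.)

8

FULL OUTER JOIN keeps every row from both sides; unmatched rows get NULL for the other side's columns.
Matching on v.venue_id = b.venue_id AND v.batch = b.batch. A NULL in a compared column never satisfies the condition.
- venue_id=4, batch=MT: 1 matching b row(s), so 1 row(s) emitted.
- venue_id=5, batch=PD: no b row matches, row kept with b columns NULL.
- venue_id=1, batch=MT: no b row matches, row kept with b columns NULL.
- venue_id=NULL, batch=MT: no b row matches, row kept with b columns NULL.
- venue_id=4, batch=MT: 1 matching b row(s), so 1 row(s) emitted.
- venue_id=4, batch=MT: 1 matching b row(s), so 1 row(s) emitted.
- 7 b row(s) had no v match → kept, v columns NULL.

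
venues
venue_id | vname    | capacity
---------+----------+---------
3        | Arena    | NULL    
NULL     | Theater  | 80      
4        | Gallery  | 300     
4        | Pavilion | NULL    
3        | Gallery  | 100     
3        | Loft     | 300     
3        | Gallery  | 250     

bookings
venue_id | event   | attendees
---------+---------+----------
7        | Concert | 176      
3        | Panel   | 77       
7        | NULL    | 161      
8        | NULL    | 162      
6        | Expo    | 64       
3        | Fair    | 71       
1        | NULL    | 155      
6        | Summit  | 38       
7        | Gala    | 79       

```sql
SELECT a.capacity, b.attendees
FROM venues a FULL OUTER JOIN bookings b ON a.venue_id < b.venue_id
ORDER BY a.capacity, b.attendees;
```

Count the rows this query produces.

40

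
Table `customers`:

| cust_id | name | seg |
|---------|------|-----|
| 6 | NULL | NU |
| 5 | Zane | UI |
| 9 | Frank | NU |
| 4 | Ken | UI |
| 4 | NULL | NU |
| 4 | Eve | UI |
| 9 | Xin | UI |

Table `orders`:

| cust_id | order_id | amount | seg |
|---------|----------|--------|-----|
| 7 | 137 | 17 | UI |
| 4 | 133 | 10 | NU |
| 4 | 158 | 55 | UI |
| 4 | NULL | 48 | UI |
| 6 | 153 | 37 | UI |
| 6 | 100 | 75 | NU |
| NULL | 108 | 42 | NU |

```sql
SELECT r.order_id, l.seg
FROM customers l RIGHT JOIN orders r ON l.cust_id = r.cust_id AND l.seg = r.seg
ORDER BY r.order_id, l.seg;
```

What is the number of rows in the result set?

RIGHT JOIN keeps every row from `orders`; unmatched rows get NULL for `customers`'s columns.
Matching on l.cust_id = r.cust_id AND l.seg = r.seg. A NULL in a compared column never satisfies the condition.
Matched pairs: 6; unmatched r rows kept: 3.
Total: 6 matched + 3 padded = 9 rows.

9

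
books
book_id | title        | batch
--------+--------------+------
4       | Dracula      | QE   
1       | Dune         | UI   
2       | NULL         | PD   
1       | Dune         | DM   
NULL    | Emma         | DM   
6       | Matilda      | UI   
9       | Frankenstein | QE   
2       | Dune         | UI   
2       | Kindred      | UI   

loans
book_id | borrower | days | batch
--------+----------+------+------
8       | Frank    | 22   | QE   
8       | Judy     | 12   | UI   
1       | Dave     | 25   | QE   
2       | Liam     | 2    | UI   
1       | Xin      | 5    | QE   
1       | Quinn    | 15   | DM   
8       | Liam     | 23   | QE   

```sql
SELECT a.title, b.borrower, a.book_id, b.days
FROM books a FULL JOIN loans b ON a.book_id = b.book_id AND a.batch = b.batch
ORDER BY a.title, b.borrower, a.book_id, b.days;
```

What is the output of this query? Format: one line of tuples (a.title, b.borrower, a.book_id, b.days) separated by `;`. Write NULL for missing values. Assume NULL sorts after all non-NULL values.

FULL OUTER JOIN keeps every row from both sides; unmatched rows get NULL for the other side's columns.
Matching on a.book_id = b.book_id AND a.batch = b.batch. A NULL in a compared column never satisfies the condition.
Matched pairs: 3; unmatched a rows kept: 6; unmatched b rows kept: 5.

(Dracula, NULL, 4, NULL); (Dune, Liam, 2, 2); (Dune, Quinn, 1, 15); (Dune, NULL, 1, NULL); (Emma, NULL, NULL, NULL); (Frankenstein, NULL, 9, NULL); (Kindred, Liam, 2, 2); (Matilda, NULL, 6, NULL); (NULL, Dave, NULL, 25); (NULL, Frank, NULL, 22); (NULL, Judy, NULL, 12); (NULL, Liam, NULL, 23); (NULL, Xin, NULL, 5); (NULL, NULL, 2, NULL)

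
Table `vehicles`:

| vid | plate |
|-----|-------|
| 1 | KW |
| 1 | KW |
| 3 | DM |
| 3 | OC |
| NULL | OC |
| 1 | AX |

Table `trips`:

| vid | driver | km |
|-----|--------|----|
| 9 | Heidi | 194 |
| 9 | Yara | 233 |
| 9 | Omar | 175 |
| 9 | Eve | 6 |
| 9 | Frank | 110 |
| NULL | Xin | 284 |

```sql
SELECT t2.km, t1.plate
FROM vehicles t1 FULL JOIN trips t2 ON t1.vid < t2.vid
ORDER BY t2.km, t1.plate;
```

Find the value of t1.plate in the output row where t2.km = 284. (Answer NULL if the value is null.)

FULL OUTER JOIN keeps every row from both sides; unmatched rows get NULL for the other side's columns.
Matching on t1.vid < t2.vid. A NULL in a compared column never satisfies the condition.
Matched pairs: 25; unmatched t1 rows kept: 1; unmatched t2 rows kept: 1.

NULL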